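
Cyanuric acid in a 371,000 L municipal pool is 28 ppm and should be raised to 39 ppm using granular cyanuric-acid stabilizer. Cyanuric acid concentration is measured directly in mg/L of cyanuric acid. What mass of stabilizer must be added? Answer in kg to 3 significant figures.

CYA to add: (39 − 28) = 11 mg/L × 371,000 L = 4081 g cyanuric acid.

4.08 kg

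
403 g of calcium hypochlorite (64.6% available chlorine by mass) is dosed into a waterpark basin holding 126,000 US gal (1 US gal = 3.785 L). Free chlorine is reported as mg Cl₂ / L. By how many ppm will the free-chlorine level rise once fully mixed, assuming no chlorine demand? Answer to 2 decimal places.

0.55 ppm

Volume: 126,000 US gal × 3.785 L/gal = 476,910 L.
Available chlorine delivered: 403 g × 0.646 = 260.3 g as Cl₂.
Concentration rise: 260.3 g / 476,910 L = 0.5459 mg/L = 0.55 ppm.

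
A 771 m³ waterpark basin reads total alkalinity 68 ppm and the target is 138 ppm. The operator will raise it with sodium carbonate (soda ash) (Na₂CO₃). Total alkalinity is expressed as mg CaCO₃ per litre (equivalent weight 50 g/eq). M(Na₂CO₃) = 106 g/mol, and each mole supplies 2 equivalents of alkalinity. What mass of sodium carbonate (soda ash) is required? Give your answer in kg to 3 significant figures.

57.2 kg

Volume: 771 m³ = 771,000 L.
Alkalinity to add: (138 − 68) = 70 mg/L as CaCO₃ × 771,000 L = 53,970 g as CaCO₃.
Equivalents: 53,970 g ÷ 50 g/eq = 1079 eq.
Each mole of Na₂CO₃ supplies 2 eq, so 1079 / 2 = 539.7 mol.
Mass: 539.7 mol × 106 g/mol = 57,210 g.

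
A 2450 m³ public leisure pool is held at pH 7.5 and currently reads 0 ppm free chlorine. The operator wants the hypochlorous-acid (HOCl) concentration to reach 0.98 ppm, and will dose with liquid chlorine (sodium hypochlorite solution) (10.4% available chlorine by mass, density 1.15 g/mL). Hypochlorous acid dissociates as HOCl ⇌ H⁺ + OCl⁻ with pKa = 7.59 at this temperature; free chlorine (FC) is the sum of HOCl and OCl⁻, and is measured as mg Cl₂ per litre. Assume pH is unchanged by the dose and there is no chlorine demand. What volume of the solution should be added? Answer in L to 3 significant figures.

36.4 L

Volume: 2450 m³ = 2,450,000 L.
[OCl⁻]/[HOCl] = 10^(pH − pKa) = 10^(7.5 − 7.59) = 0.8128; fraction as HOCl = 1/(1 + 0.8128) = 0.5516.
Free chlorine required for 0.98 ppm HOCl: 0.98 / 0.5516 = 1.777 ppm.
FC to add: 1.777 − 0 = 1.777 mg/L as Cl₂.
Cl₂ equivalent: 1.777 mg/L × 2,450,000 L = 4353 g.
Product at 10.4% available Cl: 4353 / 0.104 = 41,850 g.
Volume: 41,850 g ÷ 1.15 g/mL = 36,390 mL.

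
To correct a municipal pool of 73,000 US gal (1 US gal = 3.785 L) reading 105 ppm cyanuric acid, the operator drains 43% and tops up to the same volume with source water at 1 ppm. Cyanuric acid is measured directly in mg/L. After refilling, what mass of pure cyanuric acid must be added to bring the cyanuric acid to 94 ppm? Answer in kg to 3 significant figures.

Volume: 73,000 US gal × 3.785 L/gal = 276,305 L.
After draining 43% and refilling: 105 × 0.57 + 1 × 0.43 = 60.28 ppm.
Deficit to target: 94 − 60.28 = 33.72 mg/L.
Mass: 33.72 mg/L × 276,305 L = 9317 g cyanuric acid.

9.32 kg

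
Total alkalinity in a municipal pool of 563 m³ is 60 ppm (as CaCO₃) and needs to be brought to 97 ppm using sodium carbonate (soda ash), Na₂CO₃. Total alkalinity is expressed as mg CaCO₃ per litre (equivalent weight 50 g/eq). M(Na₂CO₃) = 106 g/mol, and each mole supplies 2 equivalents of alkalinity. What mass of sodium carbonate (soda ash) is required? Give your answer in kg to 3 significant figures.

22.1 kg

Volume: 563 m³ = 563,000 L.
Alkalinity to add: (97 − 60) = 37 mg/L as CaCO₃ × 563,000 L = 20,830 g as CaCO₃.
Equivalents: 20,830 g ÷ 50 g/eq = 416.6 eq.
Each mole of Na₂CO₃ supplies 2 eq, so 416.6 / 2 = 208.3 mol.
Mass: 208.3 mol × 106 g/mol = 22,080 g.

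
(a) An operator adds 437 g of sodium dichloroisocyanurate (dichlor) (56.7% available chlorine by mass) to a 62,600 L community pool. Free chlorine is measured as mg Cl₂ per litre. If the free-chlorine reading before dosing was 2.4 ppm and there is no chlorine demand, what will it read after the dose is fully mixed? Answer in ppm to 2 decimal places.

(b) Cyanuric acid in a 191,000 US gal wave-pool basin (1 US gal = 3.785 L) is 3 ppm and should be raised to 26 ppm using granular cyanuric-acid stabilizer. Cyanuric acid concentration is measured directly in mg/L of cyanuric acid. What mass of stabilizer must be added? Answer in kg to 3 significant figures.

(a) 6.36 ppm; (b) 16.6 kg

(a) Available chlorine delivered: 437 g × 0.567 = 247.8 g as Cl₂.
(a) Concentration rise: 247.8 g / 62,600 L = 3.958 mg/L = 3.96 ppm.
(a) Final FC: 2.4 + 3.96 = 6.36 ppm.

(b) Volume: 191,000 US gal × 3.785 L/gal = 722,935 L.
(b) CYA to add: (26 − 3) = 23 mg/L × 722,935 L = 16,630 g cyanuric acid.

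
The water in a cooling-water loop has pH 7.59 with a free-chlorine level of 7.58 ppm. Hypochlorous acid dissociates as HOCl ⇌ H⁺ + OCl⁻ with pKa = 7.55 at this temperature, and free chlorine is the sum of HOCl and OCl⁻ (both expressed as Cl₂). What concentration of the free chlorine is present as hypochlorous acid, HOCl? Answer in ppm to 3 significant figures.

[OCl⁻]/[HOCl] = 10^(pH − pKa) = 10^(7.59 − 7.55) = 10^0.04 = 1.096.
Fraction as HOCl = 1 / (1 + 1.096) = 0.477.
HOCl = 0.477 × 7.58 ppm = 3.616 ppm.

3.62 ppm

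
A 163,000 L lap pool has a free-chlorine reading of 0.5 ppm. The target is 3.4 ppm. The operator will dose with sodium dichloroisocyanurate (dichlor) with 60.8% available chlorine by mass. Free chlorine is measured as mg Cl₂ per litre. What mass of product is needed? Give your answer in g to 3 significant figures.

777 g

Chlorine deficit: 3.4 − 0.5 = 2.9 ppm = 2.9 mg/L as Cl₂.
Cl₂ equivalent needed: 2.9 mg/L × 163,000 L = 472,700 mg = 472.7 g.
Product at 60.8% available chlorine: 472.7 / 0.608 = 777.5 g.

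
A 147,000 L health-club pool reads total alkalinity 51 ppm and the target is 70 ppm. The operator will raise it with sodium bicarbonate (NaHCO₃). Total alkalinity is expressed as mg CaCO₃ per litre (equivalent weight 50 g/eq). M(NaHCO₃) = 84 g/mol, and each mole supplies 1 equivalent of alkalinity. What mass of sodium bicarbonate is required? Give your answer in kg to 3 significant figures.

Alkalinity to add: (70 − 51) = 19 mg/L as CaCO₃ × 147,000 L = 2793 g as CaCO₃.
Equivalents: 2793 g ÷ 50 g/eq = 55.86 eq.
NaHCO₃ supplies 1 eq per mole → 55.86 mol.
Mass: 55.86 mol × 84 g/mol = 4692 g.

4.69 kg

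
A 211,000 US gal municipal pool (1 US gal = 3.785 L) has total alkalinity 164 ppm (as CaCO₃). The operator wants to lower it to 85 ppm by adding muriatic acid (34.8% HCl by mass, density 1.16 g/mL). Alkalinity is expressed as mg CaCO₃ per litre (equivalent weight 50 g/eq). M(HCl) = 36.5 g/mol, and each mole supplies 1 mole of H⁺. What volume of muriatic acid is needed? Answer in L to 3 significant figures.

114 L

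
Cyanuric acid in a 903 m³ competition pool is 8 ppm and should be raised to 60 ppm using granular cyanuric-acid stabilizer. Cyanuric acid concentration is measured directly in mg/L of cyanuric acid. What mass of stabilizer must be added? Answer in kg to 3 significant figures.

Volume: 903 m³ = 903,000 L.
CYA to add: (60 − 8) = 52 mg/L × 903,000 L = 46,960 g cyanuric acid.

47.0 kg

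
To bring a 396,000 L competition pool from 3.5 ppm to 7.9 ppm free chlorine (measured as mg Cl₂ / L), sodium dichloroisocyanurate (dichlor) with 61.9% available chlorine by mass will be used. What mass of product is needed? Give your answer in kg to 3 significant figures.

Chlorine deficit: 7.9 − 3.5 = 4.4 ppm = 4.4 mg/L as Cl₂.
Cl₂ equivalent needed: 4.4 mg/L × 396,000 L = 1,742,000 mg = 1742 g.
Product at 61.9% available chlorine: 1742 / 0.619 = 2815 g.

2.81 kg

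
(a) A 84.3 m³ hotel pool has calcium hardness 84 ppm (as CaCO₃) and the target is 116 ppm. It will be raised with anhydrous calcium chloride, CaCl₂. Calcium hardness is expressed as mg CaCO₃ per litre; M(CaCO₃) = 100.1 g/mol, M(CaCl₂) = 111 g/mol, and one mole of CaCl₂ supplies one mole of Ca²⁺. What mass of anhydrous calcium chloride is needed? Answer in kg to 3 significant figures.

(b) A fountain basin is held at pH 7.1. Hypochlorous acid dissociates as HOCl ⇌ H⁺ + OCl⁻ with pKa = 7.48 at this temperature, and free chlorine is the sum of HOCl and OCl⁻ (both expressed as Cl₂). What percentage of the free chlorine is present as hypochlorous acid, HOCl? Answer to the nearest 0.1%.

(a) Volume: 84.3 m³ = 84,300 L.
(a) Hardness to add: (116 − 84) = 32 mg/L as CaCO₃ × 84,300 L = 2698 g as CaCO₃.
(a) Moles of Ca²⁺ (1 mol Ca²⁺ ≡ 1 mol CaCO₃): 2698 / 100.1 g/mol = 26.95 mol.
(a) Mass of CaCl₂: 26.95 × 111 = 2991 g.

(b) [OCl⁻]/[HOCl] = 10^(pH − pKa) = 10^(7.1 − 7.48) = 10^-0.38 = 0.4169.
(b) Fraction as HOCl = 1 / (1 + 0.4169) = 0.7058.

(a) 2.99 kg; (b) 70.6%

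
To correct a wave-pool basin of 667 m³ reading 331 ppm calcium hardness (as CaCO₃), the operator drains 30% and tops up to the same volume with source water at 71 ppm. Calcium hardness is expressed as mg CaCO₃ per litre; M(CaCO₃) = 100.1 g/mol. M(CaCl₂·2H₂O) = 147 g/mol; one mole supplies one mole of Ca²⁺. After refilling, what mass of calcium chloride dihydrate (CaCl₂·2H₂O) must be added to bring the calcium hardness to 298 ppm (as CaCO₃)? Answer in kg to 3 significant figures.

44.1 kg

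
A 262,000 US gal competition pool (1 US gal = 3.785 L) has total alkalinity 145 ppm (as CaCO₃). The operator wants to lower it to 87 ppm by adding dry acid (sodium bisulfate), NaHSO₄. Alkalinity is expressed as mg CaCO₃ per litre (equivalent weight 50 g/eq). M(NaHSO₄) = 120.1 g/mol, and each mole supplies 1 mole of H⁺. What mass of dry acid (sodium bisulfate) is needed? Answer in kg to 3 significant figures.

138 kg

Volume: 262,000 US gal × 3.785 L/gal = 991,670 L.
Alkalinity to neutralize: (145 − 87) = 58 mg/L as CaCO₃ × 991,670 L = 57,520 g as CaCO₃.
Equivalents of H⁺ required: 57,520 ÷ 50 g/eq = 1150 eq = 1150 mol NaHSO₄.
Mass of NaHSO₄: 1150 × 120.1 = 138,200 g.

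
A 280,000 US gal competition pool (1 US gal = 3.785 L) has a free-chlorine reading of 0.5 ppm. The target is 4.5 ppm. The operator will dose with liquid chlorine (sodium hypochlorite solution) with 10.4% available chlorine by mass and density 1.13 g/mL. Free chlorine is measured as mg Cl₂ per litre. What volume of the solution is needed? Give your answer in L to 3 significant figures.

36.1 L

Volume: 280,000 US gal × 3.785 L/gal = 1,059,800 L.
Chlorine deficit: 4.5 − 0.5 = 4 ppm = 4 mg/L as Cl₂.
Cl₂ equivalent needed: 4 mg/L × 1,059,800 L = 4,239,000 mg = 4239 g.
Product at 10.4% available chlorine: 4239 / 0.104 = 40,760 g.
Volume at density 1.13 g/mL: 40,760 g ÷ 1.13 g/mL = 36,070 mL.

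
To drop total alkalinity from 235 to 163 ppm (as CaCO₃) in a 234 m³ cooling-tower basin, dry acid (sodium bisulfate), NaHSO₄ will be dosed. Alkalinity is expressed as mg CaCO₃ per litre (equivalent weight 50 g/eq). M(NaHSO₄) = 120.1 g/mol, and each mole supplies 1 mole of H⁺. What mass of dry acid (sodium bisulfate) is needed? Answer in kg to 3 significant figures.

Volume: 234 m³ = 234,000 L.
Alkalinity to neutralize: (235 − 163) = 72 mg/L as CaCO₃ × 234,000 L = 16,850 g as CaCO₃.
Equivalents of H⁺ required: 16,850 ÷ 50 g/eq = 337 eq = 337 mol NaHSO₄.
Mass of NaHSO₄: 337 × 120.1 = 40,470 g.

40.5 kg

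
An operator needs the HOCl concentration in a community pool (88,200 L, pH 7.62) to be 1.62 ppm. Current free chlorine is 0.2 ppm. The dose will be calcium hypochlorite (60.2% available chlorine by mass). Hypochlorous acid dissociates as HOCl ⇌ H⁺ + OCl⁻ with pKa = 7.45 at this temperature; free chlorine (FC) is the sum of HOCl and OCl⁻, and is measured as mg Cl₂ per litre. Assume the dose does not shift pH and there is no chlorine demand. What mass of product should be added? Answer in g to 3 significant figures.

559 g

[OCl⁻]/[HOCl] = 10^(pH − pKa) = 10^(7.62 − 7.45) = 1.479; fraction as HOCl = 1/(1 + 1.479) = 0.4034.
Free chlorine required for 1.62 ppm HOCl: 1.62 / 0.4034 = 4.016 ppm.
FC to add: 4.016 − 0.2 = 3.816 mg/L as Cl₂.
Cl₂ equivalent: 3.816 mg/L × 88,200 L = 336.6 g.
Product at 60.2% available Cl: 336.6 / 0.602 = 559.1 g.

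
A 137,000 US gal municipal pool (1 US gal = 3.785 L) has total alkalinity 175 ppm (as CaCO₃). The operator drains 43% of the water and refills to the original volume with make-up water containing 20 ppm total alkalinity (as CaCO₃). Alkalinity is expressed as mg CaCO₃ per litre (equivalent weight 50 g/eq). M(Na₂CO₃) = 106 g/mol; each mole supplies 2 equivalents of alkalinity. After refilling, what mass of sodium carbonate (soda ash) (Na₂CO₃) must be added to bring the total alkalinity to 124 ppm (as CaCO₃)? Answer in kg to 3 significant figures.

8.60 kg

Volume: 137,000 US gal × 3.785 L/gal = 518,545 L.
After draining 43% and refilling: 175 × 0.57 + 20 × 0.43 = 108.35 ppm.
Deficit to target: 124 − 108.35 = 15.65 mg/L.
As CaCO₃: 15.65 mg/L × 518,545 L = 8115 g; ÷ 50 g/eq ÷ 2 = 81.15 mol Na₂CO₃.
Mass: 81.15 × 106 = 8602 g.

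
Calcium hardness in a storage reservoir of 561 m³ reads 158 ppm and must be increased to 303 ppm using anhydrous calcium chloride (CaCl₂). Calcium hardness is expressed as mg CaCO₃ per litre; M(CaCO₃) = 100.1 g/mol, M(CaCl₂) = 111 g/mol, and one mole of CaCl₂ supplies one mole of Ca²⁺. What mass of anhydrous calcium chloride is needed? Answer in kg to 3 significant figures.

90.2 kg

Volume: 561 m³ = 561,000 L.
Hardness to add: (303 − 158) = 145 mg/L as CaCO₃ × 561,000 L = 81,340 g as CaCO₃.
Moles of Ca²⁺ (1 mol Ca²⁺ ≡ 1 mol CaCO₃): 81,340 / 100.1 g/mol = 812.6 mol.
Mass of CaCl₂: 812.6 × 111 = 90,200 g.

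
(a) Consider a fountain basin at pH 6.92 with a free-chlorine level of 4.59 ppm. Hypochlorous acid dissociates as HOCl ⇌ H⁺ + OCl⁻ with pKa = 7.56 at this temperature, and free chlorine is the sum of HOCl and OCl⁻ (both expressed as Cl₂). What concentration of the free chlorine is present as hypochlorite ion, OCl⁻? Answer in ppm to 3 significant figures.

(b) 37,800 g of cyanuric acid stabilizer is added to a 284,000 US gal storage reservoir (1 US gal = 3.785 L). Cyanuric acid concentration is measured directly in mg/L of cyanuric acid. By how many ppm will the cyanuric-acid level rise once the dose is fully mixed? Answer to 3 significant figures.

(a) [OCl⁻]/[HOCl] = 10^(pH − pKa) = 10^(6.92 − 7.56) = 10^-0.64 = 0.2291.
(a) Fraction as HOCl = 1 / (1 + 0.2291) = 0.8136.
(a) OCl⁻ = (1 − 0.8136) × 4.59 ppm = 0.8555 ppm.

(b) Volume: 284,000 US gal × 3.785 L/gal = 1,074,940 L.
(b) Rise: 37,800 g / 1,074,940 L × 1000 = 35.16 mg/L.

(a) 0.856 ppm; (b) 35.2 ppm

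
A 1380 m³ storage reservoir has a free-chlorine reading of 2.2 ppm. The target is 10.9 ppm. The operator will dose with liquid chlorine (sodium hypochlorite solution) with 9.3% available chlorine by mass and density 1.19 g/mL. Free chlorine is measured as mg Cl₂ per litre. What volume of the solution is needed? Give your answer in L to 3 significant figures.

Volume: 1380 m³ = 1,380,000 L.
Chlorine deficit: 10.9 − 2.2 = 8.7 ppm = 8.7 mg/L as Cl₂.
Cl₂ equivalent needed: 8.7 mg/L × 1,380,000 L = 12,010,000 mg = 12,010 g.
Product at 9.3% available chlorine: 12,010 / 0.093 = 129,100 g.
Volume at density 1.19 g/mL: 129,100 g ÷ 1.19 g/mL = 108,500 mL.

108 L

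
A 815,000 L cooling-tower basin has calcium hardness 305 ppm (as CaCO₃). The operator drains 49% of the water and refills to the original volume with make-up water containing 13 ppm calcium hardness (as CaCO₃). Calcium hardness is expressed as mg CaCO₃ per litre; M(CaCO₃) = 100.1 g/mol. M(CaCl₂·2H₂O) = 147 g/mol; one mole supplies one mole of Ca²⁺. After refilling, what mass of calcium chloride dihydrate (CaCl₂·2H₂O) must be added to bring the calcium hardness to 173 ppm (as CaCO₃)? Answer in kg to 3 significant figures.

13.3 kg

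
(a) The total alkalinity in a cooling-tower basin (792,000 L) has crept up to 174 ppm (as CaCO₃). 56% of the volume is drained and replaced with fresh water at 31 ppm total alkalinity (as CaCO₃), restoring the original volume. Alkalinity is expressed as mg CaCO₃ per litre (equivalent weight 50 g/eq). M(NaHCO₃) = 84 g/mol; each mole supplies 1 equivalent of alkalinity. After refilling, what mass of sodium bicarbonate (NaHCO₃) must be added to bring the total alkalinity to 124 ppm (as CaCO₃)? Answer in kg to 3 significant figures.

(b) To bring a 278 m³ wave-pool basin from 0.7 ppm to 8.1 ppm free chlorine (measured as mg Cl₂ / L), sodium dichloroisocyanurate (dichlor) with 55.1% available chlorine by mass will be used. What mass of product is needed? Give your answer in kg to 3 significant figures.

(a) After draining 56% and refilling: 174 × 0.44 + 31 × 0.56 = 93.92 ppm.
(a) Deficit to target: 124 − 93.92 = 30.08 mg/L.
(a) As CaCO₃: 30.08 mg/L × 792,000 L = 23,820 g; ÷ 50 g/eq ÷ 1 = 476.5 mol NaHCO₃.
(a) Mass: 476.5 × 84 = 40,020 g.

(b) Volume: 278 m³ = 278,000 L.
(b) Chlorine deficit: 8.1 − 0.7 = 7.4 ppm = 7.4 mg/L as Cl₂.
(b) Cl₂ equivalent needed: 7.4 mg/L × 278,000 L = 2,057,000 mg = 2057 g.
(b) Product at 55.1% available chlorine: 2057 / 0.551 = 3734 g.

(a) 40.0 kg; (b) 3.73 kg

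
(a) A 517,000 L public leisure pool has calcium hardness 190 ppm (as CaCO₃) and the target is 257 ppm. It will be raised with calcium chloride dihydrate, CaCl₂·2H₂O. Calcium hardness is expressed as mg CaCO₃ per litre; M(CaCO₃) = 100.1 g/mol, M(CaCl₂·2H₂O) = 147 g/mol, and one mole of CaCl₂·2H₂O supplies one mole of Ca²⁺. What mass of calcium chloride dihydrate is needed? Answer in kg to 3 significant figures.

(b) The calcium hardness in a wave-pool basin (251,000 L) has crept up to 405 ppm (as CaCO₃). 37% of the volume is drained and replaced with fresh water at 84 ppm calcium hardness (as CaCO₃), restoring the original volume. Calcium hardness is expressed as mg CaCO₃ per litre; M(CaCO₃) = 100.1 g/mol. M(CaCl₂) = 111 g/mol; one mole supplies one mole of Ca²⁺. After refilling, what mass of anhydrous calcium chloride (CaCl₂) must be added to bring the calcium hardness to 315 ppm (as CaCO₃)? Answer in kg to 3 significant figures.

(a) 50.9 kg; (b) 8.01 kg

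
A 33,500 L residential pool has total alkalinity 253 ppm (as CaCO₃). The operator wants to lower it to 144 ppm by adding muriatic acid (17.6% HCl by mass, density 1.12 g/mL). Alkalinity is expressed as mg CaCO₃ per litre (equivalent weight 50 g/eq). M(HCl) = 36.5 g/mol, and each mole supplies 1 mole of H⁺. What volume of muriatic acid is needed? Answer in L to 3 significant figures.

Alkalinity to neutralize: (253 − 144) = 109 mg/L as CaCO₃ × 33,500 L = 3652 g as CaCO₃.
Equivalents of H⁺ required: 3652 ÷ 50 g/eq = 73.03 eq = 73.03 mol HCl.
Mass of HCl: 73.03 × 36.5 = 2666 g.
Mass of 17.6% solution: 2666 / 0.176 = 15,150 g.
Volume: 15,150 g ÷ 1.12 g/mL = 13,520 mL.

13.5 L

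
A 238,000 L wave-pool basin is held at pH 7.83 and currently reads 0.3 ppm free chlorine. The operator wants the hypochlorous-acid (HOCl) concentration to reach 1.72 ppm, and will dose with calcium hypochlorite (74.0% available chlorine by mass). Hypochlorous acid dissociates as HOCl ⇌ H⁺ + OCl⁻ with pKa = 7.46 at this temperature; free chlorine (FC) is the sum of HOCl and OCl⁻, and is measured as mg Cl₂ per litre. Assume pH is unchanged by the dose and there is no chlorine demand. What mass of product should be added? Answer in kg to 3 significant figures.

1.75 kg

[OCl⁻]/[HOCl] = 10^(pH − pKa) = 10^(7.83 − 7.46) = 2.344; fraction as HOCl = 1/(1 + 2.344) = 0.299.
Free chlorine required for 1.72 ppm HOCl: 1.72 / 0.299 = 5.752 ppm.
FC to add: 5.752 − 0.3 = 5.452 mg/L as Cl₂.
Cl₂ equivalent: 5.452 mg/L × 238,000 L = 1298 g.
Product at 74.0% available Cl: 1298 / 0.74 = 1754 g.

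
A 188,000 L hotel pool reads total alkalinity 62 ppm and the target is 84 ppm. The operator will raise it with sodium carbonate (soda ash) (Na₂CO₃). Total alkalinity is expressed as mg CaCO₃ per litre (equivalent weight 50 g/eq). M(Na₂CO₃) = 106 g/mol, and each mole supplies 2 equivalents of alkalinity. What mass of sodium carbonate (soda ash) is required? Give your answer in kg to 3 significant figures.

4.38 kg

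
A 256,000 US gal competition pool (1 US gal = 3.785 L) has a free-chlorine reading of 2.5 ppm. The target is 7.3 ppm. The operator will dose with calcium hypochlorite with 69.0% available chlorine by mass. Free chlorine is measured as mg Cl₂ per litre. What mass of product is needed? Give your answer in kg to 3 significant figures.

Volume: 256,000 US gal × 3.785 L/gal = 968,960 L.
Chlorine deficit: 7.3 − 2.5 = 4.8 ppm = 4.8 mg/L as Cl₂.
Cl₂ equivalent needed: 4.8 mg/L × 968,960 L = 4,651,000 mg = 4651 g.
Product at 69.0% available chlorine: 4651 / 0.69 = 6741 g.

6.74 kg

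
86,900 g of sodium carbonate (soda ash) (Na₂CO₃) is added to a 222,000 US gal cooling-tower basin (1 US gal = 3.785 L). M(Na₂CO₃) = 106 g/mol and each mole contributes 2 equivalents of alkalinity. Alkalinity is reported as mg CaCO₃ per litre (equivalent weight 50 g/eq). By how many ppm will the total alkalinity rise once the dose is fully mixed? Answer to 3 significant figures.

Volume: 222,000 US gal × 3.785 L/gal = 840,270 L.
Moles of Na₂CO₃: 86,900 g ÷ 106 g/mol = 819.8 mol → 1640 eq of alkalinity.
As CaCO₃: 1640 eq × 50 g/eq = 81,980 g.
Rise: 81,980 g / 840,270 L × 1000 = 97.57 mg/L.

97.6 ppm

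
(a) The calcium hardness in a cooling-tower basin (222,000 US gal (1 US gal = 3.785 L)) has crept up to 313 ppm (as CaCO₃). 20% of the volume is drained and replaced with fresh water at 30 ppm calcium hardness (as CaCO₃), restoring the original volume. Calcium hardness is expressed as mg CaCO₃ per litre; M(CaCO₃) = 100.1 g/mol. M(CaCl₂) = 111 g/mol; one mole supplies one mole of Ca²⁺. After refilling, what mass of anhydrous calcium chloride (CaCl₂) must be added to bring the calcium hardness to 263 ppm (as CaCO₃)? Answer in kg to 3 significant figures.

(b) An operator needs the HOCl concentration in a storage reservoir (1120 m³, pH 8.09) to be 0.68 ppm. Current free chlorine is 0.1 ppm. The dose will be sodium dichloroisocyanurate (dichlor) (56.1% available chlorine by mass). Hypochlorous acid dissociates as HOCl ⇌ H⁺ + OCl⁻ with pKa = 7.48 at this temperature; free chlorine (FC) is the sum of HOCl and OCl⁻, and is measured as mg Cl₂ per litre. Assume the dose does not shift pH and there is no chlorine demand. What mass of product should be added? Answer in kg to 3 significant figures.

(a) Volume: 222,000 US gal × 3.785 L/gal = 840,270 L.
(a) After draining 20% and refilling: 313 × 0.80 + 30 × 0.20 = 256.4 ppm.
(a) Deficit to target: 263 − 256.4 = 6.6 mg/L.
(a) As CaCO₃: 6.6 mg/L × 840,270 L = 5546 g; ÷ 100.1 = 55.4 mol Ca²⁺.
(a) Mass: 55.4 × 111 = 6150 g.

(b) Volume: 1120 m³ = 1,120,000 L.
(b) [OCl⁻]/[HOCl] = 10^(pH − pKa) = 10^(8.09 − 7.48) = 4.074; fraction as HOCl = 1/(1 + 4.074) = 0.1971.
(b) Free chlorine required for 0.68 ppm HOCl: 0.68 / 0.1971 = 3.45 ppm.
(b) FC to add: 3.45 − 0.1 = 3.35 mg/L as Cl₂.
(b) Cl₂ equivalent: 3.35 mg/L × 1,120,000 L = 3752 g.
(b) Product at 56.1% available Cl: 3752 / 0.561 = 6688 g.

(a) 6.15 kg; (b) 6.69 kg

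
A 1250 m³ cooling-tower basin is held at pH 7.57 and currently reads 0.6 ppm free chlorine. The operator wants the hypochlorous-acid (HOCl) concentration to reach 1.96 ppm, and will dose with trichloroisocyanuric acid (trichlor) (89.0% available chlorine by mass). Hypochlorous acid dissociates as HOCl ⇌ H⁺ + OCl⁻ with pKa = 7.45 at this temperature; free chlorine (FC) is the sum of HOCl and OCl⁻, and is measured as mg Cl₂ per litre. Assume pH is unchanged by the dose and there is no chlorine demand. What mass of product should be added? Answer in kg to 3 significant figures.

Volume: 1250 m³ = 1,250,000 L.
[OCl⁻]/[HOCl] = 10^(pH − pKa) = 10^(7.57 − 7.45) = 1.318; fraction as HOCl = 1/(1 + 1.318) = 0.4314.
Free chlorine required for 1.96 ppm HOCl: 1.96 / 0.4314 = 4.544 ppm.
FC to add: 4.544 − 0.6 = 3.944 mg/L as Cl₂.
Cl₂ equivalent: 3.944 mg/L × 1,250,000 L = 4930 g.
Product at 89.0% available Cl: 4930 / 0.89 = 5539 g.

5.54 kg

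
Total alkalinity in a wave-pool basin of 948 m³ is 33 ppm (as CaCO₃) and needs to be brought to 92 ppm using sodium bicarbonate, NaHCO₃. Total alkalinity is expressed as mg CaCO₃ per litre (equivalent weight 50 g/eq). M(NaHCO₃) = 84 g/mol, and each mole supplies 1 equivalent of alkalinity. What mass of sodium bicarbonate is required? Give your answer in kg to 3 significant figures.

Volume: 948 m³ = 948,000 L.
Alkalinity to add: (92 − 33) = 59 mg/L as CaCO₃ × 948,000 L = 55,930 g as CaCO₃.
Equivalents: 55,930 g ÷ 50 g/eq = 1119 eq.
NaHCO₃ supplies 1 eq per mole → 1119 mol.
Mass: 1119 mol × 84 g/mol = 93,970 g.

94.0 kg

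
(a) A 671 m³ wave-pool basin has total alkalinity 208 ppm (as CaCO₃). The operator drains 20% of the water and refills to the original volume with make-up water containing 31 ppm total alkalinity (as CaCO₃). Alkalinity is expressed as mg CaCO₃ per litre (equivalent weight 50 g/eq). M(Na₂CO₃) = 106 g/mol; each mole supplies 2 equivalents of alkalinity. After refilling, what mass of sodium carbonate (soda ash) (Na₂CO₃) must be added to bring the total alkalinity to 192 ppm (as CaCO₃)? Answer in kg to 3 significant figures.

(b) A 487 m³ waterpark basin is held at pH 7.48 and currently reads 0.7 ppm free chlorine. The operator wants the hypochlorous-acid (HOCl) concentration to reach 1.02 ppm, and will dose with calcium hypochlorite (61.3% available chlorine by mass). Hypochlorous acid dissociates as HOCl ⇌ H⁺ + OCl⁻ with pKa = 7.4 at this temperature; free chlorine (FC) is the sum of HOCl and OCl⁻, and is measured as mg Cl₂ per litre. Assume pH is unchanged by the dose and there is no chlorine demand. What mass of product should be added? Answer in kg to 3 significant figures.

(a) 13.8 kg; (b) 1.23 kg

(a) Volume: 671 m³ = 671,000 L.
(a) After draining 20% and refilling: 208 × 0.80 + 31 × 0.20 = 172.6 ppm.
(a) Deficit to target: 192 − 172.6 = 19.4 mg/L.
(a) As CaCO₃: 19.4 mg/L × 671,000 L = 13,020 g; ÷ 50 g/eq ÷ 2 = 130.2 mol Na₂CO₃.
(a) Mass: 130.2 × 106 = 13,800 g.

(b) Volume: 487 m³ = 487,000 L.
(b) [OCl⁻]/[HOCl] = 10^(pH − pKa) = 10^(7.48 − 7.4) = 1.202; fraction as HOCl = 1/(1 + 1.202) = 0.4541.
(b) Free chlorine required for 1.02 ppm HOCl: 1.02 / 0.4541 = 2.246 ppm.
(b) FC to add: 2.246 − 0.7 = 1.546 mg/L as Cl₂.
(b) Cl₂ equivalent: 1.546 mg/L × 487,000 L = 753.1 g.
(b) Product at 61.3% available Cl: 753.1 / 0.613 = 1228 g.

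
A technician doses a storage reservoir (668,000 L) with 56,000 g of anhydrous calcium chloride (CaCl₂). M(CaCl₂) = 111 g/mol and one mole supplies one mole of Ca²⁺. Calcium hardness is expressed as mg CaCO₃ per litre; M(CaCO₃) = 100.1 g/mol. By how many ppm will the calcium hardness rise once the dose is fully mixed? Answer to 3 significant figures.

75.6 ppm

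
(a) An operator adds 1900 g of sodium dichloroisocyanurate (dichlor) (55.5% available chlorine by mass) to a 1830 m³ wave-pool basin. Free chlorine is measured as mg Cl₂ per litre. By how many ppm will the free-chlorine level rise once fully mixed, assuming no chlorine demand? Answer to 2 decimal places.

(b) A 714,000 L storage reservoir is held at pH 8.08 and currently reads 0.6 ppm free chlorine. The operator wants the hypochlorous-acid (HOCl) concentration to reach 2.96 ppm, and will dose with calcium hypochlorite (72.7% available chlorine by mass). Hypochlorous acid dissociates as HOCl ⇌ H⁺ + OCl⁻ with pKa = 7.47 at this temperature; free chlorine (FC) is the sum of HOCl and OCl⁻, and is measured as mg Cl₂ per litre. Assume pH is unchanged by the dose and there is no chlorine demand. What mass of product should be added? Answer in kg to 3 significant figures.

(a) 0.58 ppm; (b) 14.2 kg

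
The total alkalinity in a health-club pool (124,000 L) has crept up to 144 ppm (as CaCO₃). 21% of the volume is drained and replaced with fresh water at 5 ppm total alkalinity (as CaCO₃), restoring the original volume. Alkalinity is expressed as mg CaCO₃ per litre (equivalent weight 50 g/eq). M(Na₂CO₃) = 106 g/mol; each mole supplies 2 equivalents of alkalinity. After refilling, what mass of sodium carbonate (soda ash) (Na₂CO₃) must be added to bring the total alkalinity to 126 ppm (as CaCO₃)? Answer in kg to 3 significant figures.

After draining 21% and refilling: 144 × 0.79 + 5 × 0.21 = 114.81 ppm.
Deficit to target: 126 − 114.81 = 11.19 mg/L.
As CaCO₃: 11.19 mg/L × 124,000 L = 1388 g; ÷ 50 g/eq ÷ 2 = 13.88 mol Na₂CO₃.
Mass: 13.88 × 106 = 1471 g.

1.47 kg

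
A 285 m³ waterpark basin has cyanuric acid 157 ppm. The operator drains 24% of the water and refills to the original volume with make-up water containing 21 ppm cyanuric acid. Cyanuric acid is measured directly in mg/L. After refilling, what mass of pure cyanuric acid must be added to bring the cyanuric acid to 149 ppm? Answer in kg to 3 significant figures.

Volume: 285 m³ = 285,000 L.
After draining 24% and refilling: 157 × 0.76 + 21 × 0.24 = 124.36 ppm.
Deficit to target: 149 − 124.36 = 24.64 mg/L.
Mass: 24.64 mg/L × 285,000 L = 7022 g cyanuric acid.

7.02 kg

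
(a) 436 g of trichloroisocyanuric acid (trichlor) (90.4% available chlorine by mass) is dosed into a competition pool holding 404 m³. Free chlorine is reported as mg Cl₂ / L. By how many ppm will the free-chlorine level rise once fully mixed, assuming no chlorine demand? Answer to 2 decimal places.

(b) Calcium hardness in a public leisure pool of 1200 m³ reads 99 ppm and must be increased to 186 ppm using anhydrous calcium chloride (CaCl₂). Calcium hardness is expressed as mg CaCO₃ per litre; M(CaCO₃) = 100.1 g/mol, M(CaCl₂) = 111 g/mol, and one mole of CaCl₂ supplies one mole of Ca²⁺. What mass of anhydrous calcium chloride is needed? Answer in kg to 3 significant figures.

(a) 0.98 ppm; (b) 116 kg

(a) Volume: 404 m³ = 404,000 L.
(a) Available chlorine delivered: 436 g × 0.904 = 394.1 g as Cl₂.
(a) Concentration rise: 394.1 g / 404,000 L = 0.9756 mg/L = 0.98 ppm.

(b) Volume: 1200 m³ = 1,200,000 L.
(b) Hardness to add: (186 − 99) = 87 mg/L as CaCO₃ × 1,200,000 L = 104,400 g as CaCO₃.
(b) Moles of Ca²⁺ (1 mol Ca²⁺ ≡ 1 mol CaCO₃): 104,400 / 100.1 g/mol = 1043 mol.
(b) Mass of CaCl₂: 1043 × 111 = 115,800 g.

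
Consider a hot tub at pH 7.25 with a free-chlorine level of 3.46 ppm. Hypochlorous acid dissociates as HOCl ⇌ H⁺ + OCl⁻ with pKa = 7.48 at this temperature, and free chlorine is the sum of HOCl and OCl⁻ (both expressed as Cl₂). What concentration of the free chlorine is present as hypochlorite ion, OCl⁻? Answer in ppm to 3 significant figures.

1.28 ppm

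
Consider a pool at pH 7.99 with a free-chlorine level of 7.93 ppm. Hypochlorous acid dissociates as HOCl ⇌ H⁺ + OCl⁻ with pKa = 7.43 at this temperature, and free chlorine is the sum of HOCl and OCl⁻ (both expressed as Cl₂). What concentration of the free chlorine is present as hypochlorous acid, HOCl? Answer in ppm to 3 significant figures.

1.71 ppm

[OCl⁻]/[HOCl] = 10^(pH − pKa) = 10^(7.99 − 7.43) = 10^0.56 = 3.631.
Fraction as HOCl = 1 / (1 + 3.631) = 0.2159.
HOCl = 0.2159 × 7.93 ppm = 1.712 ppm.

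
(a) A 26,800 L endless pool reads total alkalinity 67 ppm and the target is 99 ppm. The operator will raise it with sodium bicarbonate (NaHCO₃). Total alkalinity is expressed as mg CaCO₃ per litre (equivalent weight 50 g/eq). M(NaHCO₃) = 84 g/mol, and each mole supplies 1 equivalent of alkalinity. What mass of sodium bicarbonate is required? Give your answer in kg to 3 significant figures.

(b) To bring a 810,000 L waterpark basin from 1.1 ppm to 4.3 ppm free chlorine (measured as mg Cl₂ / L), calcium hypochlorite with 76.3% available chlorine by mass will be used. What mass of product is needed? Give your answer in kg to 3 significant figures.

(a) 1.44 kg; (b) 3.40 kg

(a) Alkalinity to add: (99 − 67) = 32 mg/L as CaCO₃ × 26,800 L = 857.6 g as CaCO₃.
(a) Equivalents: 857.6 g ÷ 50 g/eq = 17.15 eq.
(a) NaHCO₃ supplies 1 eq per mole → 17.15 mol.
(a) Mass: 17.15 mol × 84 g/mol = 1441 g.

(b) Chlorine deficit: 4.3 − 1.1 = 3.2 ppm = 3.2 mg/L as Cl₂.
(b) Cl₂ equivalent needed: 3.2 mg/L × 810,000 L = 2,592,000 mg = 2592 g.
(b) Product at 76.3% available chlorine: 2592 / 0.763 = 3397 g.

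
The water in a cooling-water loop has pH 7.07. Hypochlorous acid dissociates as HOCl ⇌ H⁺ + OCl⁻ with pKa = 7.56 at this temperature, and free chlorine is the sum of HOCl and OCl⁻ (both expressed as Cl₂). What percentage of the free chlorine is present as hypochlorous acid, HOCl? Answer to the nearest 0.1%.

[OCl⁻]/[HOCl] = 10^(pH − pKa) = 10^(7.07 − 7.56) = 10^-0.49 = 0.3236.
Fraction as HOCl = 1 / (1 + 0.3236) = 0.7555.

75.6%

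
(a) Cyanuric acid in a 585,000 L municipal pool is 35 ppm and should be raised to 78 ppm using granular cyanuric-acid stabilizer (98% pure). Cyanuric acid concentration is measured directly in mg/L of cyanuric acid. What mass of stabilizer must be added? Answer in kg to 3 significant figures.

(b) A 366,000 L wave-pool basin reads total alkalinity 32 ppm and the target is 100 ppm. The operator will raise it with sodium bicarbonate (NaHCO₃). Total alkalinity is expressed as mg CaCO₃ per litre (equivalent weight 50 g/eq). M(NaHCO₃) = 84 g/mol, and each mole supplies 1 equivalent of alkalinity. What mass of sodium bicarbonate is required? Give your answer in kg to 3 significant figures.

(a) 25.7 kg; (b) 41.8 kg

(a) CYA to add: (78 − 35) = 43 mg/L × 585,000 L = 25,160 g cyanuric acid.
(a) At 98% purity: 25,160 / 0.98 = 25,670 g product.

(b) Alkalinity to add: (100 − 32) = 68 mg/L as CaCO₃ × 366,000 L = 24,890 g as CaCO₃.
(b) Equivalents: 24,890 g ÷ 50 g/eq = 497.8 eq.
(b) NaHCO₃ supplies 1 eq per mole → 497.8 mol.
(b) Mass: 497.8 mol × 84 g/mol = 41,810 g.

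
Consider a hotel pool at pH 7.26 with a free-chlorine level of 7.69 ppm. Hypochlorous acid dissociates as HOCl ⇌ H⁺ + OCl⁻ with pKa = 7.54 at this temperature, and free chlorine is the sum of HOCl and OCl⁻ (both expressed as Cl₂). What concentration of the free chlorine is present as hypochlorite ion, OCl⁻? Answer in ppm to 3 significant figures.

2.65 ppm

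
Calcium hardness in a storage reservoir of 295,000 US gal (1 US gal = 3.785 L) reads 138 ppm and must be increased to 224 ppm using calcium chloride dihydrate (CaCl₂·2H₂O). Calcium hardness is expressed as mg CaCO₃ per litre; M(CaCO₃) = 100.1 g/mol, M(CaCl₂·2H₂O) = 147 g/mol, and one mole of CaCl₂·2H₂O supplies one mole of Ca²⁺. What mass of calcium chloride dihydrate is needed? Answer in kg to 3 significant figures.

Volume: 295,000 US gal × 3.785 L/gal = 1,116,575 L.
Hardness to add: (224 − 138) = 86 mg/L as CaCO₃ × 1,116,575 L = 96,030 g as CaCO₃.
Moles of Ca²⁺ (1 mol Ca²⁺ ≡ 1 mol CaCO₃): 96,030 / 100.1 g/mol = 959.3 mol.
Mass of CaCl₂·2H₂O: 959.3 × 147 = 141,000 g.

141 kg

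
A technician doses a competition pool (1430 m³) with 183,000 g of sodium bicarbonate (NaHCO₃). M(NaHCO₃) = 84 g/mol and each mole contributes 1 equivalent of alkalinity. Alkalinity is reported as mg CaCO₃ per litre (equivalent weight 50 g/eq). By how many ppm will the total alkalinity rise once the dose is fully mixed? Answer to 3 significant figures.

76.2 ppm

Volume: 1430 m³ = 1,430,000 L.
Moles of NaHCO₃: 183,000 g ÷ 84 g/mol = 2179 mol → 2179 eq of alkalinity.
As CaCO₃: 2179 eq × 50 g/eq = 108,900 g.
Rise: 108,900 g / 1,430,000 L × 1000 = 76.17 mg/L.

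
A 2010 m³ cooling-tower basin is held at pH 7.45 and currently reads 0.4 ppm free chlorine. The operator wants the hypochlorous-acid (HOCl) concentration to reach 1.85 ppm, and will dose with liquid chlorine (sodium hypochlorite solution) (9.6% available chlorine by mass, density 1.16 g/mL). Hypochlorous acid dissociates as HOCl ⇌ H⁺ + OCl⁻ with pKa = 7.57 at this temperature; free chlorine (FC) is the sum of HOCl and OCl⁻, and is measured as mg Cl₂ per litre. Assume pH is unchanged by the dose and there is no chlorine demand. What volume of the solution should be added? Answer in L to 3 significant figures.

51.5 L

Volume: 2010 m³ = 2,010,000 L.
[OCl⁻]/[HOCl] = 10^(pH − pKa) = 10^(7.45 − 7.57) = 0.7586; fraction as HOCl = 1/(1 + 0.7586) = 0.5686.
Free chlorine required for 1.85 ppm HOCl: 1.85 / 0.5686 = 3.253 ppm.
FC to add: 3.253 − 0.4 = 2.853 mg/L as Cl₂.
Cl₂ equivalent: 2.853 mg/L × 2,010,000 L = 5735 g.
Product at 9.6% available Cl: 5735 / 0.096 = 59,740 g.
Volume: 59,740 g ÷ 1.16 g/mL = 51,500 mL.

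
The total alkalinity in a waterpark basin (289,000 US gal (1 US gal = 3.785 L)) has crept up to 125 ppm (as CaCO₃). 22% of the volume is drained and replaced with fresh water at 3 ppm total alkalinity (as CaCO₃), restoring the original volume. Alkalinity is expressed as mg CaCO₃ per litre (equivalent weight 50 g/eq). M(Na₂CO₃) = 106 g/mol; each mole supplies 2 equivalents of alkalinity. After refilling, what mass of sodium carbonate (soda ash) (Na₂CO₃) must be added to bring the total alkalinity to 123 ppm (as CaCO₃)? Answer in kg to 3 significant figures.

Volume: 289,000 US gal × 3.785 L/gal = 1,093,865 L.
After draining 22% and refilling: 125 × 0.78 + 3 × 0.22 = 98.16 ppm.
Deficit to target: 123 − 98.16 = 24.84 mg/L.
As CaCO₃: 24.84 mg/L × 1,093,865 L = 27,170 g; ÷ 50 g/eq ÷ 2 = 271.7 mol Na₂CO₃.
Mass: 271.7 × 106 = 28,800 g.

28.8 kg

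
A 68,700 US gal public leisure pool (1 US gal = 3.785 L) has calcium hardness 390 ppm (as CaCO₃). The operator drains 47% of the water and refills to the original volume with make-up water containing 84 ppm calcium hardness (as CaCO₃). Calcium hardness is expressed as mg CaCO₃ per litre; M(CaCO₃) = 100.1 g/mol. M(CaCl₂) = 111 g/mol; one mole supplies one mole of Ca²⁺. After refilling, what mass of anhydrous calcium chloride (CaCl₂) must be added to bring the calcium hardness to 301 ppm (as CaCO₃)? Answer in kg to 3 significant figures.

Volume: 68,700 US gal × 3.785 L/gal = 260,030 L.
After draining 47% and refilling: 390 × 0.53 + 84 × 0.47 = 246.18 ppm.
Deficit to target: 301 − 246.18 = 54.82 mg/L.
As CaCO₃: 54.82 mg/L × 260,030 L = 14,250 g; ÷ 100.1 = 142.4 mol Ca²⁺.
Mass: 142.4 × 111 = 15,810 g.

15.8 kg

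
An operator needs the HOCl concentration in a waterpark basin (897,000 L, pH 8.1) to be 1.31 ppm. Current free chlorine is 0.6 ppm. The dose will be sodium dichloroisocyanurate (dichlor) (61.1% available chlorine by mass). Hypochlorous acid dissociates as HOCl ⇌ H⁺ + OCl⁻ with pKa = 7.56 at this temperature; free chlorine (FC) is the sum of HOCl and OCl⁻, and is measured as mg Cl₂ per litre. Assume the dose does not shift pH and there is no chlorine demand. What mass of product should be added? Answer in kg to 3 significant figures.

7.71 kg

[OCl⁻]/[HOCl] = 10^(pH − pKa) = 10^(8.1 − 7.56) = 3.467; fraction as HOCl = 1/(1 + 3.467) = 0.2238.
Free chlorine required for 1.31 ppm HOCl: 1.31 / 0.2238 = 5.852 ppm.
FC to add: 5.852 − 0.6 = 5.252 mg/L as Cl₂.
Cl₂ equivalent: 5.252 mg/L × 897,000 L = 4711 g.
Product at 61.1% available Cl: 4711 / 0.611 = 7711 g.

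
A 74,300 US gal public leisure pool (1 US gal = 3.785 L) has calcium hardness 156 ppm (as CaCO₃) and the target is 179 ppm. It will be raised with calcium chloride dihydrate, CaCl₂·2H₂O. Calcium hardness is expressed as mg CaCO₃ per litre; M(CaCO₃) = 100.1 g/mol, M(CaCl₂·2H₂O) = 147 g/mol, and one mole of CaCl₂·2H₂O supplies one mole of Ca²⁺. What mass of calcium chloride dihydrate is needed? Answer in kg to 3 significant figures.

Volume: 74,300 US gal × 3.785 L/gal = 281,226 L.
Hardness to add: (179 − 156) = 23 mg/L as CaCO₃ × 281,226 L = 6468 g as CaCO₃.
Moles of Ca²⁺ (1 mol Ca²⁺ ≡ 1 mol CaCO₃): 6468 / 100.1 g/mol = 64.62 mol.
Mass of CaCl₂·2H₂O: 64.62 × 147 = 9499 g.

9.50 kg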